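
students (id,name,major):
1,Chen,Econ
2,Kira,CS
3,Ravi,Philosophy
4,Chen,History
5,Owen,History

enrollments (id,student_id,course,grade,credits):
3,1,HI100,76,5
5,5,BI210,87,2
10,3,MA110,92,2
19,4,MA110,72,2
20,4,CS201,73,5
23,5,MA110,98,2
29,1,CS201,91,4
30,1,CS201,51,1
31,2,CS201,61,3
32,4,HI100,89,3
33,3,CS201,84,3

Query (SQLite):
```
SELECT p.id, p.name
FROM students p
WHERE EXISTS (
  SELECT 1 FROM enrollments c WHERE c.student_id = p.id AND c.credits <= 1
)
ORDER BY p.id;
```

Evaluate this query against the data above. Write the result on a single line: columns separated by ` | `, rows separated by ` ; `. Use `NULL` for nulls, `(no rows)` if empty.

1 | Chen

For each students row, check whether any enrollments with matching student_id has credits <= 1.
Keep rows where that is true.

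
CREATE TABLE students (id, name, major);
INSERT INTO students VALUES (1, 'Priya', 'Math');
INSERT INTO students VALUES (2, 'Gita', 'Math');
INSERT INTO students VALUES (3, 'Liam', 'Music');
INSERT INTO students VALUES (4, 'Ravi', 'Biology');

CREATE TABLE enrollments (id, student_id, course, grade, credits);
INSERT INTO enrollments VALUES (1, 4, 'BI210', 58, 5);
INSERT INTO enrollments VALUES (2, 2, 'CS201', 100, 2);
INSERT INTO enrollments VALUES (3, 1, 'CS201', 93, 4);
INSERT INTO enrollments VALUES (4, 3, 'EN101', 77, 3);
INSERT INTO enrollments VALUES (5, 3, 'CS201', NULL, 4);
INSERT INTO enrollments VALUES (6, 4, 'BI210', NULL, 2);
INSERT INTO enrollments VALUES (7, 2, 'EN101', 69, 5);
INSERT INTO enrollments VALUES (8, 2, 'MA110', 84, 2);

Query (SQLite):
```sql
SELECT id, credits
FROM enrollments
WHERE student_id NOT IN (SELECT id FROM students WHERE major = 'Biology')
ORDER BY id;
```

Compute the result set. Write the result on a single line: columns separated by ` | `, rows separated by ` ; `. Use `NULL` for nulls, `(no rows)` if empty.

Inner query: students.id where major = 'Biology'.
Outer: keep enrollments rows whose student_id is not in that set.
Inner query → {4}

2 | 2 ; 3 | 4 ; 4 | 3 ; 5 | 4 ; 7 | 5 ; 8 | 2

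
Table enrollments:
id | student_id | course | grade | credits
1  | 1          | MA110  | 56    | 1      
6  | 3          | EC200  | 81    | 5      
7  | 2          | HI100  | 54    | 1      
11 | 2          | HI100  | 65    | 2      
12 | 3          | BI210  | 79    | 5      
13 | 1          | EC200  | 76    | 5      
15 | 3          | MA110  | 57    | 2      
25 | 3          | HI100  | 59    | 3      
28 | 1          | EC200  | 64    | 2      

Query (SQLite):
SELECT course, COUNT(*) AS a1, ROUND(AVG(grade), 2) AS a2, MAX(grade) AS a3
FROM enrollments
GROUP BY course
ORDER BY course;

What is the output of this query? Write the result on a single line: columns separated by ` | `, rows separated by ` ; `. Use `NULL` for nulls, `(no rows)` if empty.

BI210 | 1 | 79 | 79 ; EC200 | 3 | 73.67 | 81 ; HI100 | 3 | 59.33 | 65 ; MA110 | 2 | 56.5 | 57

Group enrollments by course.
Per group compute: COUNT(*), ROUND(AVG(grade), 2), MAX(grade).
  BI210: ids {12} → COUNT(*)=1, ROUND(AVG(grade), 2)=79, MAX(grade)=79
  EC200: ids {6, 13, 28} → COUNT(*)=3, ROUND(AVG(grade), 2)=73.67, MAX(grade)=81
  HI100: ids {7, 11, 25} → COUNT(*)=3, ROUND(AVG(grade), 2)=59.33, MAX(grade)=65
  MA110: ids {1, 15} → COUNT(*)=2, ROUND(AVG(grade), 2)=56.5, MAX(grade)=57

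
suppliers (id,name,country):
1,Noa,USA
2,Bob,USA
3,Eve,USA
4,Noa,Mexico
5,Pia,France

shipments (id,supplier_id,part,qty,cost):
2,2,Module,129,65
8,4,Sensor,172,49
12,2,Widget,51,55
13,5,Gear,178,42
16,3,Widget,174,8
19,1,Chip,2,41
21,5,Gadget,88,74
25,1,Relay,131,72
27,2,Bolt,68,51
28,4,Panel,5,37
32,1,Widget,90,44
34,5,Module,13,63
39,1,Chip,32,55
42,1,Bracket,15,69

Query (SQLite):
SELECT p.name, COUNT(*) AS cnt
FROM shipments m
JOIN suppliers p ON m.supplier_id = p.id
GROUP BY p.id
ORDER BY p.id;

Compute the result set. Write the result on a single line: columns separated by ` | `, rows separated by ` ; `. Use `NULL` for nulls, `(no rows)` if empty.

Join each shipments row to its suppliers via supplier_id.
Group joined rows by suppliers.id; compute COUNT(*) per group.
  1: ids {19, 25, 32, 39, 42} → COUNT(*)=5
  2: ids {2, 12, 27} → COUNT(*)=3
  3: ids {16} → COUNT(*)=1
  4: ids {8, 28} → COUNT(*)=2
  5: ids {13, 21, 34} → COUNT(*)=3

Noa | 5 ; Bob | 3 ; Eve | 1 ; Noa | 2 ; Pia | 3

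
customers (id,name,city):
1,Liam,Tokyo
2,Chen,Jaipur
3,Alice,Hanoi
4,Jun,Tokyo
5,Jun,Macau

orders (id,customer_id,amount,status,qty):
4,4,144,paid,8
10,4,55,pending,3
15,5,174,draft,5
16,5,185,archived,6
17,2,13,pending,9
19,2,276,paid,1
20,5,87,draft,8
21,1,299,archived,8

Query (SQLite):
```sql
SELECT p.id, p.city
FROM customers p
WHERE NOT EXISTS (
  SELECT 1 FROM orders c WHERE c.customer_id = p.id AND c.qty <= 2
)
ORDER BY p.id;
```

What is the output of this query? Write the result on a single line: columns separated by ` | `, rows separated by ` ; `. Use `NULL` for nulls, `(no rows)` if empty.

1 | Tokyo ; 3 | Hanoi ; 4 | Tokyo ; 5 | Macau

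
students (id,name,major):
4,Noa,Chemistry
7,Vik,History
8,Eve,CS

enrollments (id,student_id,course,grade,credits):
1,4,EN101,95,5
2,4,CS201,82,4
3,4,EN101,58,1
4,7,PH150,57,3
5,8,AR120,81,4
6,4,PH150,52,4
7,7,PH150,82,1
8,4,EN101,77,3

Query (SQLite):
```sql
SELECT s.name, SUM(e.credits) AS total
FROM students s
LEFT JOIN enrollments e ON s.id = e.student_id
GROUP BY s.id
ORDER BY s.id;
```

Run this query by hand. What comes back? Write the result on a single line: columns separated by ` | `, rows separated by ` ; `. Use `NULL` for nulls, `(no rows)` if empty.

Noa | 17 ; Vik | 4 ; Eve | 4

LEFT JOIN keeps every students row; unmatched ones get NULL for enrollments columns.
Group by students.id and compute SUM(e.credits). SUM over an all-NULL group is NULL.
  4: ids {1, 2, 3, 6, 8} → SUM(e.credits)=17
  7: ids {4, 7} → SUM(e.credits)=4
  8: ids {5} → SUM(e.credits)=4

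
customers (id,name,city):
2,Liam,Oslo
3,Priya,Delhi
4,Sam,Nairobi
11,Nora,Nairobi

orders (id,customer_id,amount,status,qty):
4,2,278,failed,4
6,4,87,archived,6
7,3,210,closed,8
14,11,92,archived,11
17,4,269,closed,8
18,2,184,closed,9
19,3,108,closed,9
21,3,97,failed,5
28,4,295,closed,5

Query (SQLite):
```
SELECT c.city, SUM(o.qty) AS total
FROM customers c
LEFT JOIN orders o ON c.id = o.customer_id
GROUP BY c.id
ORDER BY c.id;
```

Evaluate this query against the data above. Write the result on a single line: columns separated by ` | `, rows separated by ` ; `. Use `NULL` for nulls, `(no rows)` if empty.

Oslo | 13 ; Delhi | 22 ; Nairobi | 19 ; Nairobi | 11

LEFT JOIN keeps every customers row; unmatched ones get NULL for orders columns.
Group by customers.id and compute SUM(o.qty). SUM over an all-NULL group is NULL.
  2: ids {4, 18} → SUM(o.qty)=13
  3: ids {7, 19, 21} → SUM(o.qty)=22
  4: ids {6, 17, 28} → SUM(o.qty)=19
  11: ids {14} → SUM(o.qty)=11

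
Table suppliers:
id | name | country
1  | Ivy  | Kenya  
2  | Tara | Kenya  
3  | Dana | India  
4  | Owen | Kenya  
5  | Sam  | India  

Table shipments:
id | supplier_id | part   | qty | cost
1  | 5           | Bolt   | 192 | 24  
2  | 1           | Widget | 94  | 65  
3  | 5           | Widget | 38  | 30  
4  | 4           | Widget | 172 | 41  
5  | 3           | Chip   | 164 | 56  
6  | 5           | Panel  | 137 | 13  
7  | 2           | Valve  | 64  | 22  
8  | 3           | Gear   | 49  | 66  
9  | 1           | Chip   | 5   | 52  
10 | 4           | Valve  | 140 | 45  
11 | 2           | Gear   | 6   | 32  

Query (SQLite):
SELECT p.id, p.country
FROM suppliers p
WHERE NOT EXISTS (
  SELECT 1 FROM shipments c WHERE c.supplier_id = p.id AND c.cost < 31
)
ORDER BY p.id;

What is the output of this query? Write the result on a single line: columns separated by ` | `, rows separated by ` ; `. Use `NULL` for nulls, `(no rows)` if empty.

1 | Kenya ; 3 | India ; 4 | Kenya

For each suppliers row, check whether any shipments with matching supplier_id has cost < 31.
Keep rows where that is false.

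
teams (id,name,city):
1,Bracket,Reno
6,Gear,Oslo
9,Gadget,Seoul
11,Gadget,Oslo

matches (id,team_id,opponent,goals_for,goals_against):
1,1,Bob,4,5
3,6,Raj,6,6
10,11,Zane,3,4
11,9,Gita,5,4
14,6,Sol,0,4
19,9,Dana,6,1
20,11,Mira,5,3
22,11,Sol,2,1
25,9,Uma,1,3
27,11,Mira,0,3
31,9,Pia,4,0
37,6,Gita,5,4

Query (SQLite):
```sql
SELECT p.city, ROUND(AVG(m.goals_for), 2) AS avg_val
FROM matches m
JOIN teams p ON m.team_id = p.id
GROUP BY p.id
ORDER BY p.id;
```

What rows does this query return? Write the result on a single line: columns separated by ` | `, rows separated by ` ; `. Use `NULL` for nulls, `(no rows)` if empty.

Join each matches row to its teams via team_id.
Group joined rows by teams.id; compute ROUND(AVG(m.goals_for), 2) per group.
  1: ids {1} → ROUND(AVG(m.goals_for), 2)=4
  6: ids {3, 14, 37} → ROUND(AVG(m.goals_for), 2)=3.67
  9: ids {11, 19, 25, 31} → ROUND(AVG(m.goals_for), 2)=4
  11: ids {10, 20, 22, 27} → ROUND(AVG(m.goals_for), 2)=2.5

Reno | 4 ; Oslo | 3.67 ; Seoul | 4 ; Oslo | 2.5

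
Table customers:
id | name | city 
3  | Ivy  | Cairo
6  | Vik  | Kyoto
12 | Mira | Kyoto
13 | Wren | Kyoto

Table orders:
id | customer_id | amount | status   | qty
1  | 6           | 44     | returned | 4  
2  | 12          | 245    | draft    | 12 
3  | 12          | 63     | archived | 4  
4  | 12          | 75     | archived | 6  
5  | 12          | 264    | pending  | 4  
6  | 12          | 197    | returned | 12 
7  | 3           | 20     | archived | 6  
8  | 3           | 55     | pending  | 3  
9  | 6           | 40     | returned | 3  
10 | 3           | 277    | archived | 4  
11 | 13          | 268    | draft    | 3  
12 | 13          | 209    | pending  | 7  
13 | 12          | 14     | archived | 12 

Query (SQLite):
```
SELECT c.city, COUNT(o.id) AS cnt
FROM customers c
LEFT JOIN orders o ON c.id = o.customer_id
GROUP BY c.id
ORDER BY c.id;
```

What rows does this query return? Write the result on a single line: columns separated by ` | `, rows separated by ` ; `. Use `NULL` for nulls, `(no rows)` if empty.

LEFT JOIN keeps every customers row; unmatched ones get NULL for orders columns.
Group by customers.id and compute COUNT(o.id). COUNT(col) of an all-NULL group is 0.
  3: ids {7, 8, 10} → COUNT(o.id)=3
  6: ids {1, 9} → COUNT(o.id)=2
  12: ids {2, 3, 4, 5, 6, 13} → COUNT(o.id)=6
  13: ids {11, 12} → COUNT(o.id)=2

Cairo | 3 ; Kyoto | 2 ; Kyoto | 6 ; Kyoto | 2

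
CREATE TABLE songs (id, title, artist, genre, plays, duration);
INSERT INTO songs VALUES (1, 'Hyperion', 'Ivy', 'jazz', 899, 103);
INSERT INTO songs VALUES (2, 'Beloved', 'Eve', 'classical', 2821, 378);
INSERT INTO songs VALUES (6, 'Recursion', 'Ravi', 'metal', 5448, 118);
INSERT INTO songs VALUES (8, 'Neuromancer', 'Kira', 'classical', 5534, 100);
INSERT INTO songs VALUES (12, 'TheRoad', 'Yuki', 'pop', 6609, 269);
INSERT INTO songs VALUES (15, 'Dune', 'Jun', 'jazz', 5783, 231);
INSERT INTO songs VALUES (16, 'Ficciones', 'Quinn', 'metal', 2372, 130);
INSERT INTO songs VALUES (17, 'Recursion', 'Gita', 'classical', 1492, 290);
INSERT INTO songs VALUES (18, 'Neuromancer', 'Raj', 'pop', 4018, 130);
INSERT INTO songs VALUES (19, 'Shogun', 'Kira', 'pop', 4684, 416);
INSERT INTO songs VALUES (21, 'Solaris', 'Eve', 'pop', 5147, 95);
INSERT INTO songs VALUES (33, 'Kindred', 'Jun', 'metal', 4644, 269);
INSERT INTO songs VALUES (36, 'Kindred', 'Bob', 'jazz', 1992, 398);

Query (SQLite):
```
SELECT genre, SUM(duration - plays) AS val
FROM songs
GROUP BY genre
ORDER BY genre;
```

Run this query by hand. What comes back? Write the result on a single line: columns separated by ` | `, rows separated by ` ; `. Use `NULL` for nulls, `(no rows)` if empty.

For each row compute duration - plays.
Group by genre; take SUM of the expression per group.
  classical: ids {2, 8, 17} → SUM(duration - plays)=-9079
  jazz: ids {1, 15, 36} → SUM(duration - plays)=-7942
  metal: ids {6, 16, 33} → SUM(duration - plays)=-11947
  pop: ids {12, 18, 19, 21} → SUM(duration - plays)=-19548

classical | -9079 ; jazz | -7942 ; metal | -11947 ; pop | -19548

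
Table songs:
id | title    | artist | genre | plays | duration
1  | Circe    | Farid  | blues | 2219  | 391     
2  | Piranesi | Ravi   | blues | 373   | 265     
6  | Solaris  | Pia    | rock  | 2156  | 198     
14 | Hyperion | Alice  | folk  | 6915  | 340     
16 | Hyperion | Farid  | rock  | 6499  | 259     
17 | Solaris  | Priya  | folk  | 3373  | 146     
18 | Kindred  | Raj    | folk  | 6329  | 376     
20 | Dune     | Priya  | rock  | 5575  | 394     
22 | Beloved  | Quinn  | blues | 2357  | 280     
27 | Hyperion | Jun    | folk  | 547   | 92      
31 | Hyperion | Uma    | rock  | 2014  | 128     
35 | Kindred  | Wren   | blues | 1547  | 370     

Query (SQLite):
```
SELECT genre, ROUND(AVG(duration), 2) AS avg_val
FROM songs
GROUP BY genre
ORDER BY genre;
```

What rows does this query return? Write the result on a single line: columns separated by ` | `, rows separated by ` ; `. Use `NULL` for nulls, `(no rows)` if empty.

blues | 326.5 ; folk | 238.5 ; rock | 244.75

Partition songs by genre; compute ROUND(AVG(duration), 2) within each group.
  blues: ids {1, 2, 22, 35} → ROUND(AVG(duration), 2)=326.5
  folk: ids {14, 17, 18, 27} → ROUND(AVG(duration), 2)=238.5
  rock: ids {6, 16, 20, 31} → ROUND(AVG(duration), 2)=244.75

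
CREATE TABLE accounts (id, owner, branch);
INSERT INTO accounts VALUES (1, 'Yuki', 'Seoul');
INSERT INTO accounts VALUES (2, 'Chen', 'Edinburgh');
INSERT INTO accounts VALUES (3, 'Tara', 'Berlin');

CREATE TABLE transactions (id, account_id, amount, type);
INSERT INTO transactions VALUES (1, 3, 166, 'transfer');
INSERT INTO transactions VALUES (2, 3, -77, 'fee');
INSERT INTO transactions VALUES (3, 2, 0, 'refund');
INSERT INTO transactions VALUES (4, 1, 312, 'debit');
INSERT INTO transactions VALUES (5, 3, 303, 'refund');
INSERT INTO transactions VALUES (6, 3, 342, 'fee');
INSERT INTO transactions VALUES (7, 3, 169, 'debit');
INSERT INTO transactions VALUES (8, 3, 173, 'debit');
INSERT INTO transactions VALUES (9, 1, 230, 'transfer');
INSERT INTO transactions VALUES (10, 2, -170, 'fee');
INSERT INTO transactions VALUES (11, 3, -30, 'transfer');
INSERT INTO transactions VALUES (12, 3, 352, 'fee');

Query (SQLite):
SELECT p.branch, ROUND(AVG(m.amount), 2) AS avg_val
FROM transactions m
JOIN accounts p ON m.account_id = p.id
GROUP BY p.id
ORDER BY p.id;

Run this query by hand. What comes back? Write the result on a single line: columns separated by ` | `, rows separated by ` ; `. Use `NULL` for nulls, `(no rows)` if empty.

Join each transactions row to its accounts via account_id.
Group joined rows by accounts.id; compute ROUND(AVG(m.amount), 2) per group.
  1: ids {4, 9} → ROUND(AVG(m.amount), 2)=271
  2: ids {3, 10} → ROUND(AVG(m.amount), 2)=-85
  3: ids {1, 2, 5, 6, 7, 8, 11, 12} → ROUND(AVG(m.amount), 2)=174.75

Seoul | 271 ; Edinburgh | -85 ; Berlin | 174.75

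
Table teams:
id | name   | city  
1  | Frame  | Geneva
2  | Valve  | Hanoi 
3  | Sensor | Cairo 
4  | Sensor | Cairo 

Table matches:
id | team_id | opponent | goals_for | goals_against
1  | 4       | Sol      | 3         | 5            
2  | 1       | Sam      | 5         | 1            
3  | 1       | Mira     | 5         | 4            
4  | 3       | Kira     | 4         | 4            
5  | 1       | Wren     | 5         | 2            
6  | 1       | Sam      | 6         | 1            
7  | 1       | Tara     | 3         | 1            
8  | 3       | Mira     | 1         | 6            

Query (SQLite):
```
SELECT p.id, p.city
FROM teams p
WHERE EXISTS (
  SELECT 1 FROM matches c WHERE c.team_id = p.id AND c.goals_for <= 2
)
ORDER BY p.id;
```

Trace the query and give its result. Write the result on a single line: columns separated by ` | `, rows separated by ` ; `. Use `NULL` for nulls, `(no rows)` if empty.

For each teams row, check whether any matches with matching team_id has goals_for <= 2.
Keep rows where that is true.

3 | Cairo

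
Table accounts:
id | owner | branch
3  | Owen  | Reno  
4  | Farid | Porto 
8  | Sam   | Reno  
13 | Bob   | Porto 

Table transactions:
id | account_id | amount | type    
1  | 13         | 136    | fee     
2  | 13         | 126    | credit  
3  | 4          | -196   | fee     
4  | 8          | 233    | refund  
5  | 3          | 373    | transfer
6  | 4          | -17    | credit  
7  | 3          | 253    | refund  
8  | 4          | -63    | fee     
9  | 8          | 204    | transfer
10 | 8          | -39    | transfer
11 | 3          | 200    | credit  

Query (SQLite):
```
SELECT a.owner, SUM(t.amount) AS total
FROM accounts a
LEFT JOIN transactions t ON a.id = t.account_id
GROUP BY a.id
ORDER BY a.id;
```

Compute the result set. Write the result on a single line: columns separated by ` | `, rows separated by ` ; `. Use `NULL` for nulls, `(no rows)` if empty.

Owen | 826 ; Farid | -276 ; Sam | 398 ; Bob | 262

LEFT JOIN keeps every accounts row; unmatched ones get NULL for transactions columns.
Group by accounts.id and compute SUM(t.amount). SUM over an all-NULL group is NULL.
  3: ids {5, 7, 11} → SUM(t.amount)=826
  4: ids {3, 6, 8} → SUM(t.amount)=-276
  8: ids {4, 9, 10} → SUM(t.amount)=398
  13: ids {1, 2} → SUM(t.amount)=262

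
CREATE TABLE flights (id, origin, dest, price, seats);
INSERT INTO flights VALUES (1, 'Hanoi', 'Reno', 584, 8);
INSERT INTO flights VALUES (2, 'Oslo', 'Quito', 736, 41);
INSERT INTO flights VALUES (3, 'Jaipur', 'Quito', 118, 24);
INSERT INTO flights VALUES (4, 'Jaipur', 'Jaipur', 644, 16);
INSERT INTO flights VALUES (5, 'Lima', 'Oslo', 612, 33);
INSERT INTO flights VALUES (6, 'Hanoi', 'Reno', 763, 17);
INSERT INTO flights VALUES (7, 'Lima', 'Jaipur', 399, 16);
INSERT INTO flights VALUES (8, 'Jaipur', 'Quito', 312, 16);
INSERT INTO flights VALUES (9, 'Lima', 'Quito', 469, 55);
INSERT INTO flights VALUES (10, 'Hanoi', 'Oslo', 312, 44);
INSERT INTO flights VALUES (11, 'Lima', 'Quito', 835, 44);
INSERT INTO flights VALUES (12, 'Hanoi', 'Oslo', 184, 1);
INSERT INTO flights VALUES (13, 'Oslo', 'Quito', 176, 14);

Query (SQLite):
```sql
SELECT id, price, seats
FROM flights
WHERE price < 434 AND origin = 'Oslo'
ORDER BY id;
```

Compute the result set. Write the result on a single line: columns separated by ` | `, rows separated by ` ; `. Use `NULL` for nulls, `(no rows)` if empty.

13 | 176 | 14

price < 434: ids {3, 7, 8, 10, 12, 13}
origin = 'Oslo': ids {2, 13}
Combine with AND.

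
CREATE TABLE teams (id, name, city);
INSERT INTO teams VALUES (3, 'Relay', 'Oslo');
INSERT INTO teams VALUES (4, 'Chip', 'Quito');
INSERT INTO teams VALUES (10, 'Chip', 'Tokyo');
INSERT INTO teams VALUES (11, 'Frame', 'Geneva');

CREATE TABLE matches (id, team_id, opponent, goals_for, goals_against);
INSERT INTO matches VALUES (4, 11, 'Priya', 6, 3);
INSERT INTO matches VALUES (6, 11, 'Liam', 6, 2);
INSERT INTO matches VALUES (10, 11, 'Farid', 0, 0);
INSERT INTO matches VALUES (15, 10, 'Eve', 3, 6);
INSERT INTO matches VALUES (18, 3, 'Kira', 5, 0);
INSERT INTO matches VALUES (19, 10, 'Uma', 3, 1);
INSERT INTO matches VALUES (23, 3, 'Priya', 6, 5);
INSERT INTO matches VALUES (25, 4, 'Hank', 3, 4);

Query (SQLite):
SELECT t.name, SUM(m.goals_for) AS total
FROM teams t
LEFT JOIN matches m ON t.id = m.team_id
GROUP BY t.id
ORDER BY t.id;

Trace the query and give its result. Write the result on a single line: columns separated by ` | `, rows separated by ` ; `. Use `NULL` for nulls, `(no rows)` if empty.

Relay | 11 ; Chip | 3 ; Chip | 6 ; Frame | 12

LEFT JOIN keeps every teams row; unmatched ones get NULL for matches columns.
Group by teams.id and compute SUM(m.goals_for). SUM over an all-NULL group is NULL.
  3: ids {18, 23} → SUM(m.goals_for)=11
  4: ids {25} → SUM(m.goals_for)=3
  10: ids {15, 19} → SUM(m.goals_for)=6
  11: ids {4, 6, 10} → SUM(m.goals_for)=12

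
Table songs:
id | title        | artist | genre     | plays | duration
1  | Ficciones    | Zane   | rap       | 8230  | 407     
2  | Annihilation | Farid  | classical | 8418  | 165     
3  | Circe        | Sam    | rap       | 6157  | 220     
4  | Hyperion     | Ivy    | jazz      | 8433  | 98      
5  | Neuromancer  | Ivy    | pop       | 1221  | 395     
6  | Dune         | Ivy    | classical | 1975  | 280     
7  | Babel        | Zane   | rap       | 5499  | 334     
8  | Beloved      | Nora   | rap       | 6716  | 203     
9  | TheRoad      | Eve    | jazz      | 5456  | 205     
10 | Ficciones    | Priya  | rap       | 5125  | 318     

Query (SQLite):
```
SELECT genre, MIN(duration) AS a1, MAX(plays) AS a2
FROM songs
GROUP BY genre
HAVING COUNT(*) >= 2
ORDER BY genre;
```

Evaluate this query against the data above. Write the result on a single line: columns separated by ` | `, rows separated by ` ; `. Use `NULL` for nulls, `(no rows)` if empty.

Group songs by genre.
Per group compute: MIN(duration), MAX(plays).
HAVING: drop groups with fewer than 2 rows.
  classical: ids {2, 6} → MIN(duration)=165, MAX(plays)=8418
  jazz: ids {4, 9} → MIN(duration)=98, MAX(plays)=8433
  pop: ids {5} → MIN(duration)=395, MAX(plays)=1221
  rap: ids {1, 3, 7, 8, 10} → MIN(duration)=203, MAX(plays)=8230

classical | 165 | 8418 ; jazz | 98 | 8433 ; rap | 203 | 8230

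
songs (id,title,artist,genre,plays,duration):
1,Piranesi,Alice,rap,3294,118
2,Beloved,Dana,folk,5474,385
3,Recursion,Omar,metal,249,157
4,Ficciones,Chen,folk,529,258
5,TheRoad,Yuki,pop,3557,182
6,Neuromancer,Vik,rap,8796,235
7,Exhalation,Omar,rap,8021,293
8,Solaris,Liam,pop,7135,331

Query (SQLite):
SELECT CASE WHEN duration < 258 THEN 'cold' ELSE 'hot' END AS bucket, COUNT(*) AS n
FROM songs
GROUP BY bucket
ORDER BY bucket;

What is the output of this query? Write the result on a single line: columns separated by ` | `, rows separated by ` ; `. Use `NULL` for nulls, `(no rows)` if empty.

cold | 4 ; hot | 4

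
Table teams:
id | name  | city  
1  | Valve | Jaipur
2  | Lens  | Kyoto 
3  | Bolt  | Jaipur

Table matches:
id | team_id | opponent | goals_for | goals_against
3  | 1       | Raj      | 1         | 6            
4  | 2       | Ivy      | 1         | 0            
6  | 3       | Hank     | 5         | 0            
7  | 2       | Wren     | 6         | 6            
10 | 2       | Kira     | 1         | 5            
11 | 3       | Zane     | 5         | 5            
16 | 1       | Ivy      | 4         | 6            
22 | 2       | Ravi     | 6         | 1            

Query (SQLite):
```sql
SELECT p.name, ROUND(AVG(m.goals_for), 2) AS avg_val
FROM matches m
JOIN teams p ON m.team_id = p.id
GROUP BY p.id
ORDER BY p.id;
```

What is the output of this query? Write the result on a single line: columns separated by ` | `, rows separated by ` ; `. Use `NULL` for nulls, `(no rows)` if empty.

Valve | 2.5 ; Lens | 3.5 ; Bolt | 5

Join each matches row to its teams via team_id.
Group joined rows by teams.id; compute ROUND(AVG(m.goals_for), 2) per group.
  1: ids {3, 16} → ROUND(AVG(m.goals_for), 2)=2.5
  2: ids {4, 7, 10, 22} → ROUND(AVG(m.goals_for), 2)=3.5
  3: ids {6, 11} → ROUND(AVG(m.goals_for), 2)=5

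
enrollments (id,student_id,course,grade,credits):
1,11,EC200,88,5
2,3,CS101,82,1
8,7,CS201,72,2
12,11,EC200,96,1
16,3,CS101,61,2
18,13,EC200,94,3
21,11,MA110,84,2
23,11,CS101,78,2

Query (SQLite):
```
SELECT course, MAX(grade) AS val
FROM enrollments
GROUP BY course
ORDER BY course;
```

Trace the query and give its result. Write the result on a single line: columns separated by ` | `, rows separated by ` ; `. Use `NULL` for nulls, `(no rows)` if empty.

CS101 | 82 ; CS201 | 72 ; EC200 | 96 ; MA110 | 84

Partition enrollments by course; compute MAX(grade) within each group.
  CS101: ids {2, 16, 23} → MAX(grade)=82
  CS201: ids {8} → MAX(grade)=72
  EC200: ids {1, 12, 18} → MAX(grade)=96
  MA110: ids {21} → MAX(grade)=84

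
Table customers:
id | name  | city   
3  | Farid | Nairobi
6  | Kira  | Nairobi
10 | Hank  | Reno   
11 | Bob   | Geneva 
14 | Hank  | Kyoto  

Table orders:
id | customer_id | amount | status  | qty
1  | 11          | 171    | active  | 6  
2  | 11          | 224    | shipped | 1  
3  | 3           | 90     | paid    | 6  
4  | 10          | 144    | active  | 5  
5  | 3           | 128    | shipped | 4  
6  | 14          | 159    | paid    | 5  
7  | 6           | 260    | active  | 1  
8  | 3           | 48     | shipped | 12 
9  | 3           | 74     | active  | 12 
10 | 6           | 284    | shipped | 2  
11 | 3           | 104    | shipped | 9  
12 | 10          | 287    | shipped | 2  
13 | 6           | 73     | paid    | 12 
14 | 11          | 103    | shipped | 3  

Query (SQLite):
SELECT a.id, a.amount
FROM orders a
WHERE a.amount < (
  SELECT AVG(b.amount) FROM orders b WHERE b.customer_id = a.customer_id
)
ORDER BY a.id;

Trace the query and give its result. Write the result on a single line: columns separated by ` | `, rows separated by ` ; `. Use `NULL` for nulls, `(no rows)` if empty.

For each orders row a, compute AVG(amount) over rows sharing a.customer_id.
Keep row a if a.amount < that per-group AVG.
  customer_id=3: AVG(amount) = 88.8
  customer_id=6: AVG(amount) = 205.666667
  customer_id=10: AVG(amount) = 215.5
  customer_id=11: AVG(amount) = 166.0
  customer_id=14: AVG(amount) = 159.0

4 | 144 ; 8 | 48 ; 9 | 74 ; 13 | 73 ; 14 | 103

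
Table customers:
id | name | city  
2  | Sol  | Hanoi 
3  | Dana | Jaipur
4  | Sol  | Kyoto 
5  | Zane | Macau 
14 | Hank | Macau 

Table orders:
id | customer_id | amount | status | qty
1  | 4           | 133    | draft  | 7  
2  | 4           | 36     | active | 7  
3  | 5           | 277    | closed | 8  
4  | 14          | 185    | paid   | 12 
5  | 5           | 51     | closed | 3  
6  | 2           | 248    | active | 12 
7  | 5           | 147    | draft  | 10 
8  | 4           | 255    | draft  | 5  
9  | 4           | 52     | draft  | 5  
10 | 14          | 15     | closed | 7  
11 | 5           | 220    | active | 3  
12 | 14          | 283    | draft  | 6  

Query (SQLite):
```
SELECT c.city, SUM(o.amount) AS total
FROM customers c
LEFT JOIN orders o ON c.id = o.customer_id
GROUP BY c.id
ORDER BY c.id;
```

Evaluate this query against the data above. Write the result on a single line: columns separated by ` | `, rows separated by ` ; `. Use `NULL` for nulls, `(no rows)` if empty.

Hanoi | 248 ; Jaipur | NULL ; Kyoto | 476 ; Macau | 695 ; Macau | 483

LEFT JOIN keeps every customers row; unmatched ones get NULL for orders columns.
Group by customers.id and compute SUM(o.amount). SUM over an all-NULL group is NULL.
  2: ids {6} → SUM(o.amount)=248
  3: ids {—} → SUM(o.amount)=NULL
  4: ids {1, 2, 8, 9} → SUM(o.amount)=476
  5: ids {3, 5, 7, 11} → SUM(o.amount)=695
  14: ids {4, 10, 12} → SUM(o.amount)=483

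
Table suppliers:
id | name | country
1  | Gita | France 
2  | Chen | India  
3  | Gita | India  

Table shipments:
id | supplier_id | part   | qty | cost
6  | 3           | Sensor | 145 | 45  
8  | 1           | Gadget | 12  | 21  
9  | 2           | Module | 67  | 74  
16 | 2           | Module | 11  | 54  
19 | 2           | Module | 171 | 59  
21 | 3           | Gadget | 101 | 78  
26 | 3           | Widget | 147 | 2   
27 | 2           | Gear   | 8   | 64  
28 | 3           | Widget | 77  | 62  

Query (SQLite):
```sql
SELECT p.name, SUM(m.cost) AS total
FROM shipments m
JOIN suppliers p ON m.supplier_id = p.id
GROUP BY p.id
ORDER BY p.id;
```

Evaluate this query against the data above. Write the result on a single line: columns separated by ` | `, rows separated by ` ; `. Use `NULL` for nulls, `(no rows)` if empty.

Gita | 21 ; Chen | 251 ; Gita | 187

Join each shipments row to its suppliers via supplier_id.
Group joined rows by suppliers.id; compute SUM(m.cost) per group.
  1: ids {8} → SUM(m.cost)=21
  2: ids {9, 16, 19, 27} → SUM(m.cost)=251
  3: ids {6, 21, 26, 28} → SUM(m.cost)=187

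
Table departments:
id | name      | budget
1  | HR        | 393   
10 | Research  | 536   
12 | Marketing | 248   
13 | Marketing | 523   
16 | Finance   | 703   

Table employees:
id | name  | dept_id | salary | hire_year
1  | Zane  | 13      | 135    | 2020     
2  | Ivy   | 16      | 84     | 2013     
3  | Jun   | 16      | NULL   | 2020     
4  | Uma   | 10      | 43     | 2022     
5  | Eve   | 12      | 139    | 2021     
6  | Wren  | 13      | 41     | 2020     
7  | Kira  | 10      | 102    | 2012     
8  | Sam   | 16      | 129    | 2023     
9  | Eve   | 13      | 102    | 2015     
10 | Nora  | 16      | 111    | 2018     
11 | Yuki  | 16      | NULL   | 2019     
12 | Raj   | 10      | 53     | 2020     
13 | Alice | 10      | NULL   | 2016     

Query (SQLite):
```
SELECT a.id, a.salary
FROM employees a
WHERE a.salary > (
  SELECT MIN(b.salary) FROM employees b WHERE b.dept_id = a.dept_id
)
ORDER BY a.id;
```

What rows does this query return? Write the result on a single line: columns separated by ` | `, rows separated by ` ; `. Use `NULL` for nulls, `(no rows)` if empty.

For each employees row a, compute MIN(salary) over rows sharing a.dept_id.
Keep row a if a.salary > that per-group MIN.
  dept_id=10: MIN(salary) = 43
  dept_id=12: MIN(salary) = 139
  dept_id=13: MIN(salary) = 41
  dept_id=16: MIN(salary) = 84

1 | 135 ; 7 | 102 ; 8 | 129 ; 9 | 102 ; 10 | 111 ; 12 | 53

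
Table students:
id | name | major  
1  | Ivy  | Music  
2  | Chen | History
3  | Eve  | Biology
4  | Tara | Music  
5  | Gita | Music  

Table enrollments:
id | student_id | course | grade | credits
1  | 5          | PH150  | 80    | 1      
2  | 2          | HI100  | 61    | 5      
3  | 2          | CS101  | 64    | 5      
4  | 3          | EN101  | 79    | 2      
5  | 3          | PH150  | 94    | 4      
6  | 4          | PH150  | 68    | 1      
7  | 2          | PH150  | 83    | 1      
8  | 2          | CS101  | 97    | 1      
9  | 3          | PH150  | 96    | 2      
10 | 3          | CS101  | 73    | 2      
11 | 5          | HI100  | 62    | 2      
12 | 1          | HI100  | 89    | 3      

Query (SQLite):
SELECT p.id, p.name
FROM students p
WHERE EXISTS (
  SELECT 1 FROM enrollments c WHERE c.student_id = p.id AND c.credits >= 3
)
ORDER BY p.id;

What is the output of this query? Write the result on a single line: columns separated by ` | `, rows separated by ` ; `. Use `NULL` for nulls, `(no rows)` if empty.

1 | Ivy ; 2 | Chen ; 3 | Eve

For each students row, check whether any enrollments with matching student_id has credits >= 3.
Keep rows where that is true.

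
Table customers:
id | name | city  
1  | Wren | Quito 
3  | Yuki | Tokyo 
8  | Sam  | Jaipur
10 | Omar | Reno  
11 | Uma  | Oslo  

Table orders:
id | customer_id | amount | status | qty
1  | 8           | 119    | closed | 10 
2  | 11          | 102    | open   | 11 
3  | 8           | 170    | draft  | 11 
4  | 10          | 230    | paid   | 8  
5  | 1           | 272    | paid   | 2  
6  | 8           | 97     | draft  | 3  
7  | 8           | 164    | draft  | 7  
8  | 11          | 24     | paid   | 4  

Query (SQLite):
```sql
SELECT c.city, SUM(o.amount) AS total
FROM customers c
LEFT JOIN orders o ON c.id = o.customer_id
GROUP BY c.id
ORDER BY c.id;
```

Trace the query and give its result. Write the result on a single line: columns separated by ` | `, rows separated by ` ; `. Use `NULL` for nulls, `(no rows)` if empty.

Quito | 272 ; Tokyo | NULL ; Jaipur | 550 ; Reno | 230 ; Oslo | 126

LEFT JOIN keeps every customers row; unmatched ones get NULL for orders columns.
Group by customers.id and compute SUM(o.amount). SUM over an all-NULL group is NULL.
  1: ids {5} → SUM(o.amount)=272
  3: ids {—} → SUM(o.amount)=NULL
  8: ids {1, 3, 6, 7} → SUM(o.amount)=550
  10: ids {4} → SUM(o.amount)=230
  11: ids {2, 8} → SUM(o.amount)=126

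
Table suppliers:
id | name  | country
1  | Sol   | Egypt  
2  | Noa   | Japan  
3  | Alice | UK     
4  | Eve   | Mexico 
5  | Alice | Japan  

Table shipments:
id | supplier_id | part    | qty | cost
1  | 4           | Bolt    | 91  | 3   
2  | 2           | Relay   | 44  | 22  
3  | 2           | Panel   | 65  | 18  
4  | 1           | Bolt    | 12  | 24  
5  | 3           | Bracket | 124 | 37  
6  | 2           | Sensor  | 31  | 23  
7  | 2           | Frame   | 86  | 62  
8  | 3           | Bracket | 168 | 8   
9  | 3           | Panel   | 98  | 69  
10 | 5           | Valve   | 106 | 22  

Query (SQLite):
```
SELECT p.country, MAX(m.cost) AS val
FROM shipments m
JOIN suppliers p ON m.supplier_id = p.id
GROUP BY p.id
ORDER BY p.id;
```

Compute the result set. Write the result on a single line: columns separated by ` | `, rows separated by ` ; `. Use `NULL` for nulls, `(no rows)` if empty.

Join each shipments row to its suppliers via supplier_id.
Group joined rows by suppliers.id; compute MAX(m.cost) per group.
  1: ids {4} → MAX(m.cost)=24
  2: ids {2, 3, 6, 7} → MAX(m.cost)=62
  3: ids {5, 8, 9} → MAX(m.cost)=69
  4: ids {1} → MAX(m.cost)=3
  5: ids {10} → MAX(m.cost)=22

Egypt | 24 ; Japan | 62 ; UK | 69 ; Mexico | 3 ; Japan | 22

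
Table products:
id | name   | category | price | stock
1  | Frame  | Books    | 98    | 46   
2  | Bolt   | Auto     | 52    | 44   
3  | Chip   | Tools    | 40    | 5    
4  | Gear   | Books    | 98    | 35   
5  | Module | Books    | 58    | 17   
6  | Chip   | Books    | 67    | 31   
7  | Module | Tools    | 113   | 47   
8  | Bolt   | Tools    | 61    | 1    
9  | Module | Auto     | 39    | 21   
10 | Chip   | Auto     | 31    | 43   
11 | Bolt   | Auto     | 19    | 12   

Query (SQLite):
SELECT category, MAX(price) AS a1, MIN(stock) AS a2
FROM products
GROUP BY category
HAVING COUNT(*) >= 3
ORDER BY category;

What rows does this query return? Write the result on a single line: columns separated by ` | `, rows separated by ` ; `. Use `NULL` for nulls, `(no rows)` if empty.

Group products by category.
Per group compute: MAX(price), MIN(stock).
HAVING: drop groups with fewer than 3 rows.
  Auto: ids {2, 9, 10, 11} → MAX(price)=52, MIN(stock)=12
  Books: ids {1, 4, 5, 6} → MAX(price)=98, MIN(stock)=17
  Tools: ids {3, 7, 8} → MAX(price)=113, MIN(stock)=1

Auto | 52 | 12 ; Books | 98 | 17 ; Tools | 113 | 1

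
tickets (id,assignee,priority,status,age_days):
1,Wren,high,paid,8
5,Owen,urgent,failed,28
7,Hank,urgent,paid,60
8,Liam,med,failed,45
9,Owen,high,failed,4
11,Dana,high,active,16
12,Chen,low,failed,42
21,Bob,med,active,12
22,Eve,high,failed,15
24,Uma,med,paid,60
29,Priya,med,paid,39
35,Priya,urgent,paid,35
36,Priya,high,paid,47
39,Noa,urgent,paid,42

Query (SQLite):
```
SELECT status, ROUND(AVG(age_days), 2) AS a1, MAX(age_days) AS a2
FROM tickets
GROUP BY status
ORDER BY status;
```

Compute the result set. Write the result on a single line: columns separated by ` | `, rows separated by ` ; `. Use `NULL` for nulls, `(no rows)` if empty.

Group tickets by status.
Per group compute: ROUND(AVG(age_days), 2), MAX(age_days).
  active: ids {11, 21} → ROUND(AVG(age_days), 2)=14, MAX(age_days)=16
  failed: ids {5, 8, 9, 12, 22} → ROUND(AVG(age_days), 2)=26.8, MAX(age_days)=45
  paid: ids {1, 7, 24, 29, 35, 36, 39} → ROUND(AVG(age_days), 2)=41.57, MAX(age_days)=60

active | 14 | 16 ; failed | 26.8 | 45 ; paid | 41.57 | 60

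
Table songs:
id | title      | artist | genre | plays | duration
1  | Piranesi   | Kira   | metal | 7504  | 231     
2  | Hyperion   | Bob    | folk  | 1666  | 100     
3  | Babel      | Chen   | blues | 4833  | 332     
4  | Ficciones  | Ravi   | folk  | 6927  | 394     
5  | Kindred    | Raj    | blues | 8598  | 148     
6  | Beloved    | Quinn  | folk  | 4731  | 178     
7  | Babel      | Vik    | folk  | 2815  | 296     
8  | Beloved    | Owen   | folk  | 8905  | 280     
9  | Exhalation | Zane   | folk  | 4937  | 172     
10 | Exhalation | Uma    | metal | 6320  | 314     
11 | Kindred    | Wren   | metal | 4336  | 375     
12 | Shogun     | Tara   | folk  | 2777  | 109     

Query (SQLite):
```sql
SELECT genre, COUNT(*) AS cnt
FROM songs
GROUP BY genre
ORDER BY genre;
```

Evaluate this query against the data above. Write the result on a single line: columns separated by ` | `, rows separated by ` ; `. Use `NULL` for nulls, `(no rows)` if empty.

Partition songs by genre; compute COUNT(*) within each group.
  blues: ids {3, 5} → COUNT(*)=2
  folk: ids {2, 4, 6, 7, 8, 9, 12} → COUNT(*)=7
  metal: ids {1, 10, 11} → COUNT(*)=3

blues | 2 ; folk | 7 ; metal | 3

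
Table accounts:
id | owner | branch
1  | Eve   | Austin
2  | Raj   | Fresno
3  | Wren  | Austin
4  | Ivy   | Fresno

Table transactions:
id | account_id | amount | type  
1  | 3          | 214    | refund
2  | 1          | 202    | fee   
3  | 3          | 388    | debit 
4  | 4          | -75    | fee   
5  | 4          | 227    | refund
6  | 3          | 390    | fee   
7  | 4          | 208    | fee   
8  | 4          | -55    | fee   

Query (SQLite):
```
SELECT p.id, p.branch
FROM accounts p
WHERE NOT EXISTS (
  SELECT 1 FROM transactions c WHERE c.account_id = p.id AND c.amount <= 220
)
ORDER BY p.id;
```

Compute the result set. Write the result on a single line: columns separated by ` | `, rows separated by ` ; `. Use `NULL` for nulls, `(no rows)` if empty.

For each accounts row, check whether any transactions with matching account_id has amount <= 220.
Keep rows where that is false.

2 | Fresno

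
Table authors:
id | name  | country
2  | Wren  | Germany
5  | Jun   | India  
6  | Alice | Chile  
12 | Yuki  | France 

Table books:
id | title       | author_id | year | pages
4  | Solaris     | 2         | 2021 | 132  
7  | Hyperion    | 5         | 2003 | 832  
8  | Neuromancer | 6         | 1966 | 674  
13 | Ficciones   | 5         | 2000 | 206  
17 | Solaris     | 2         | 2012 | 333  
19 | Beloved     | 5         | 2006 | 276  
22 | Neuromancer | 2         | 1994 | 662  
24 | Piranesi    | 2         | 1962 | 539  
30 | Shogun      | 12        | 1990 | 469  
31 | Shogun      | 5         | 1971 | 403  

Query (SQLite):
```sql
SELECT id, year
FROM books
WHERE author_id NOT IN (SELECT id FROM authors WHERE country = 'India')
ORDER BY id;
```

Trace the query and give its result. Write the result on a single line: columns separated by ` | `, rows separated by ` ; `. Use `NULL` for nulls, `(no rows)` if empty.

4 | 2021 ; 8 | 1966 ; 17 | 2012 ; 22 | 1994 ; 24 | 1962 ; 30 | 1990

Inner query: authors.id where country = 'India'.
Outer: keep books rows whose author_id is not in that set.
Inner query → {5}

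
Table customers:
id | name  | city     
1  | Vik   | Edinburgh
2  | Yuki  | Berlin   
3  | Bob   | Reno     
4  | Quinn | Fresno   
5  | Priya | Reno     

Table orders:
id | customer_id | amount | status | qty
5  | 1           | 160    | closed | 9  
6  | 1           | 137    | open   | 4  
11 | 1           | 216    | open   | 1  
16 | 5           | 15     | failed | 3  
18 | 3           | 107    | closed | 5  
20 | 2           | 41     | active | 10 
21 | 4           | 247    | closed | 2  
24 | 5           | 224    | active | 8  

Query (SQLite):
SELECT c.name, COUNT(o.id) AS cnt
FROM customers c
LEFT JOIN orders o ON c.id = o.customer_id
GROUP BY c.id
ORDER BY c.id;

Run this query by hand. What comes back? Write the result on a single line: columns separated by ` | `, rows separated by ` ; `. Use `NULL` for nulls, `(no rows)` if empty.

LEFT JOIN keeps every customers row; unmatched ones get NULL for orders columns.
Group by customers.id and compute COUNT(o.id). COUNT(col) of an all-NULL group is 0.
  1: ids {5, 6, 11} → COUNT(o.id)=3
  2: ids {20} → COUNT(o.id)=1
  3: ids {18} → COUNT(o.id)=1
  4: ids {21} → COUNT(o.id)=1
  5: ids {16, 24} → COUNT(o.id)=2

Vik | 3 ; Yuki | 1 ; Bob | 1 ; Quinn | 1 ; Priya | 2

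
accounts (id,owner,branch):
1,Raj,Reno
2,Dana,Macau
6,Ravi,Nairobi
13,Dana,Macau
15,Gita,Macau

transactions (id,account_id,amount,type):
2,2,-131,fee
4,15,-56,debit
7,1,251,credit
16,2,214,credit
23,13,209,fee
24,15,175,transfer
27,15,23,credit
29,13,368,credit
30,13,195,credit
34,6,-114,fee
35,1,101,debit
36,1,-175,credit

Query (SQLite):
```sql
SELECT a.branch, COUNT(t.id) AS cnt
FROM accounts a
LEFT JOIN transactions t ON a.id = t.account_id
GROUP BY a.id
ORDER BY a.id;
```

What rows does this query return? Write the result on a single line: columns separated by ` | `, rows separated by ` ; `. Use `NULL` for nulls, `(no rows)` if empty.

LEFT JOIN keeps every accounts row; unmatched ones get NULL for transactions columns.
Group by accounts.id and compute COUNT(t.id). COUNT(col) of an all-NULL group is 0.
  1: ids {7, 35, 36} → COUNT(t.id)=3
  2: ids {2, 16} → COUNT(t.id)=2
  6: ids {34} → COUNT(t.id)=1
  13: ids {23, 29, 30} → COUNT(t.id)=3
  15: ids {4, 24, 27} → COUNT(t.id)=3

Reno | 3 ; Macau | 2 ; Nairobi | 1 ; Macau | 3 ; Macau | 3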